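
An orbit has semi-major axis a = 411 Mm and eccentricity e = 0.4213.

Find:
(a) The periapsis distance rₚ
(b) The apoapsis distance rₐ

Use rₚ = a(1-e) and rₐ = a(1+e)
a = 411 Mm = 4.11 × 10^8 m
e = 0.4213:  1 − e = 0.5787,  1 + e = 1.4213
(a) rₚ = a(1 − e) = 4.11 × 10^8 m × 0.5787 = 2.37846 × 10^8 m ≈ 237.8 Mm
(b) rₐ = a(1 + e) = 4.11 × 10^8 m × 1.4213 = 5.84154 × 10^8 m ≈ 584.2 Mm

Final answer:
(a) rₚ = 237.8 Mm
(b) rₐ = 584.2 Mm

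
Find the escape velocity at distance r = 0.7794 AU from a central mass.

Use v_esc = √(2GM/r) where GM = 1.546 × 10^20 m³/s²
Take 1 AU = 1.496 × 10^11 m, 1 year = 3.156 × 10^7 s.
r = 0.7794 AU = 1.16598 × 10^11 m
GM = 1.546 × 10^20 m³/s²
2GM/r = 2 × (1.546 × 10^20) / (1.16598 × 10^11) = 2.65184 × 10^9 m²/s²
v_esc = √(2GM/r) = 51496 m/s ≈ 10.86 AU/year

Final answer: 10.86 AU/year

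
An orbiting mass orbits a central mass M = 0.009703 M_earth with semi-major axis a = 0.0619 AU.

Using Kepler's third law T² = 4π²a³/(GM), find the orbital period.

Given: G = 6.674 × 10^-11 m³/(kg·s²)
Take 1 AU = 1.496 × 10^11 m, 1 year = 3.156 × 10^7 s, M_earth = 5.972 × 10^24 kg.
M = 0.009703 M_earth = 5.79463 × 10^22 kg
GM = G × M = 6.674 × 10^-11 × 5.79463 × 10^22 = 3.86734 × 10^12 m³/s²
a = 0.0619 AU = 9.26024 × 10^9 m
a³ = 7.94085 × 10^29 m³
T = 2π √(a³/GM) = 2π √((7.94085 × 10^29) / (3.86734 × 10^12)) = 2π × 4.53135 × 10^8 s
T = 2.84713 × 10^9 s ≈ 90.21 years

Final answer: 90.21 years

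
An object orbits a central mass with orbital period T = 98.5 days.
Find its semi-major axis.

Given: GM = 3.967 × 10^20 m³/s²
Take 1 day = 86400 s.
T = 98.5 days = 8.5104 × 10^6 s
GM = 3.967 × 10^20 m³/s²
Kepler's third law: a³ = GM T² / (4π²)
T² = 7.24269 × 10^13 s²
a³ = (3.967 × 10^20) × (7.24269 × 10^13) / (4π²) = 7.27784 × 10^32 m³
a = (a³)^(1/3) = 8.99499 × 10^10 m ≈ 89.95 Gm

Final answer: 89.95 Gm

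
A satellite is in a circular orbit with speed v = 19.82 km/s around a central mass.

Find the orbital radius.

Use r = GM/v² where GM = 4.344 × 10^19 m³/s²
v = 19.82 km/s = 19820 m/s
GM = 4.344 × 10^19 m³/s²
v² = 3.92832 × 10^8 m²/s²
r = GM/v² = (4.344 × 10^19) / (3.92832 × 10^8) = 1.10582 × 10^11 m ≈ 110.6 Gm

Final answer: 110.6 Gm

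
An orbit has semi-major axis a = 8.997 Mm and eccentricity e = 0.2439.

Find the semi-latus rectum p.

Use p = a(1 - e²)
a = 8.997 Mm = 8.997 × 10^6 m
e = 0.2439,  e² = 0.0594872,  1 − e² = 0.940513
p = a(1 − e²) = 8.997 × 10^6 m × 0.940513 = 8.46179 × 10^6 m ≈ 8.462 Mm

Final answer: p = 8.462 Mm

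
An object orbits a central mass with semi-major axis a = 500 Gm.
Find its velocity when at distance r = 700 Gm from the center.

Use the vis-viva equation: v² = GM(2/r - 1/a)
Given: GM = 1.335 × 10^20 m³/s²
a = 500 Gm = 5 × 10^11 m
r = 700 Gm = 7 × 10^11 m
GM = 1.335 × 10^20 m³/s²
2/r − 1/a = 2.85714 × 10^-12 − 2 × 10^-12 = 8.57143 × 10^-13 m⁻¹
v² = GM (2/r − 1/a) = 1.14429 × 10^8 m²/s²
v = 10697.1 m/s ≈ 10.7 km/s

Final answer: 10.7 km/s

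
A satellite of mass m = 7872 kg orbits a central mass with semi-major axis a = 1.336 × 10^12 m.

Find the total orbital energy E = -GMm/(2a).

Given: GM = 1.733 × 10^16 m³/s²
a = 1.336 × 10^12 m
GM = 1.733 × 10^16 m³/s²
2a = 2.672 × 10^12 m
GMm = 1.733 × 10^16 × 7872 = 1.36422 × 10^20 m³·kg/s²
E = −GMm/(2a) = -5.1056 × 10^7 J ≈ -51.06 MJ

Final answer: -51.06 MJ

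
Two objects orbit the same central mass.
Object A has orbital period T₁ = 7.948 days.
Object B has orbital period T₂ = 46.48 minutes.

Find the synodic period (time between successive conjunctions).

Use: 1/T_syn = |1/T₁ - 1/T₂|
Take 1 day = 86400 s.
T₁ = 7.948 days = 686707 s
T₂ = 46.48 minutes = 2788.8 s
1/T₁ = 1.45622 × 10^-6 s⁻¹
1/T₂ = 0.000358577 s⁻¹
|1/T₁ − 1/T₂| = 0.000357121 s⁻¹
T_syn = 1 / |1/T₁ − 1/T₂| = 2800.17 s ≈ 46.67 minutes

Final answer: T_syn = 46.67 minutes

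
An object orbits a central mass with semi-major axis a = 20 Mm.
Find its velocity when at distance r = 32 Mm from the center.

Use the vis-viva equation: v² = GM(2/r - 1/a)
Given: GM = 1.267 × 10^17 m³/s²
a = 20 Mm = 2 × 10^7 m
r = 32 Mm = 3.2 × 10^7 m
GM = 1.267 × 10^17 m³/s²
2/r − 1/a = 6.25 × 10^-8 − 5 × 10^-8 = 1.25 × 10^-8 m⁻¹
v² = GM (2/r − 1/a) = 1.58375 × 10^9 m²/s²
v = 39796.4 m/s ≈ 39.8 km/s

Final answer: 39.8 km/s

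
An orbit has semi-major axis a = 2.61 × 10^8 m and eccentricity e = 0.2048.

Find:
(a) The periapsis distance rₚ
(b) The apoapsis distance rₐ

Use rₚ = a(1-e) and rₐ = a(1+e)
a = 2.61 × 10^8 m
e = 0.2048:  1 − e = 0.7952,  1 + e = 1.2048
(a) rₚ = a(1 − e) = 2.61 × 10^8 m × 0.7952 = 2.07547 × 10^8 m ≈ 2.075 × 10^8 m
(b) rₐ = a(1 + e) = 2.61 × 10^8 m × 1.2048 = 3.14453 × 10^8 m ≈ 3.145 × 10^8 m

Final answer:
(a) rₚ = 2.075 × 10^8 m
(b) rₐ = 3.145 × 10^8 m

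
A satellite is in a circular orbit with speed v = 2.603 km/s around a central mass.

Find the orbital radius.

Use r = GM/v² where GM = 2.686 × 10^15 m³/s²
v = 2.603 km/s = 2603 m/s
GM = 2.686 × 10^15 m³/s²
v² = 6.77561 × 10^6 m²/s²
r = GM/v² = (2.686 × 10^15) / (6.77561 × 10^6) = 3.96422 × 10^8 m ≈ 396.4 Mm

Final answer: 396.4 Mm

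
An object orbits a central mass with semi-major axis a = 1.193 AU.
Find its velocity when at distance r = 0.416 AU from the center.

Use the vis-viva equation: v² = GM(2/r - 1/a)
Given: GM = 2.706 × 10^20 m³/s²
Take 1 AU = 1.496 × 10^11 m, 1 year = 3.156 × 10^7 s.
a = 1.193 AU = 1.78473 × 10^11 m
r = 0.416 AU = 6.22336 × 10^10 m
GM = 2.706 × 10^20 m³/s²
2/r − 1/a = 3.2137 × 10^-11 − 5.60309 × 10^-12 = 2.65339 × 10^-11 m⁻¹
v² = GM (2/r − 1/a) = 7.18007 × 10^9 m²/s²
v = 84735.3 m/s ≈ 17.88 AU/year

Final answer: 17.88 AU/year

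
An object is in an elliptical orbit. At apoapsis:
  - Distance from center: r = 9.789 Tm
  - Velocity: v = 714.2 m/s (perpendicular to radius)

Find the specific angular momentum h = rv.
r = 9.789 Tm = 9.789 × 10^12 m
v = 714.2 m/s
h = rv = 9.789 × 10^12 × 714.2 = 6.9913 × 10^15 m²/s ≈ 6.991 × 10^15 m²/s

Final answer: h = 6.991 × 10^15 m²/s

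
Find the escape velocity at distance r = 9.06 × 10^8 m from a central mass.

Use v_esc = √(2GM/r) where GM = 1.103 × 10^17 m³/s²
r = 9.06 × 10^8 m
GM = 1.103 × 10^17 m³/s²
2GM/r = 2 × (1.103 × 10^17) / (9.06 × 10^8) = 2.43488 × 10^8 m²/s²
v_esc = √(2GM/r) = 15604.1 m/s ≈ 15.6 km/s

Final answer: 15.6 km/s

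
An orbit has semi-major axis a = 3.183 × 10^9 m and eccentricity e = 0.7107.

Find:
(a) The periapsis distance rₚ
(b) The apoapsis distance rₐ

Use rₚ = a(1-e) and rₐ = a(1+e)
a = 3.183 × 10^9 m
e = 0.7107:  1 − e = 0.2893,  1 + e = 1.7107
(a) rₚ = a(1 − e) = 3.183 × 10^9 m × 0.2893 = 9.20842 × 10^8 m ≈ 9.208 × 10^8 m
(b) rₐ = a(1 + e) = 3.183 × 10^9 m × 1.7107 = 5.44516 × 10^9 m ≈ 5.445 × 10^9 m

Final answer:
(a) rₚ = 9.208 × 10^8 m
(b) rₐ = 5.445 × 10^9 m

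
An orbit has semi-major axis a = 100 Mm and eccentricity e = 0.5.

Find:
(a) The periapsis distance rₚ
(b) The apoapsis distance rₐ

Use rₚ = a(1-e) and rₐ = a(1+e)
a = 100 Mm = 1 × 10^8 m
e = 0.5:  1 − e = 0.5,  1 + e = 1.5
(a) rₚ = a(1 − e) = 1 × 10^8 m × 0.5 = 5 × 10^7 m ≈ 50 Mm
(b) rₐ = a(1 + e) = 1 × 10^8 m × 1.5 = 1.5 × 10^8 m ≈ 150 Mm

Final answer:
(a) rₚ = 50 Mm
(b) rₐ = 150 Mm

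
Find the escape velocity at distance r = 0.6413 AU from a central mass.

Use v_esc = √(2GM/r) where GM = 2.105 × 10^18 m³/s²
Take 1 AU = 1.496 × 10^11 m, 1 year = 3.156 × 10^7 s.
r = 0.6413 AU = 9.59385 × 10^10 m
GM = 2.105 × 10^18 m³/s²
2GM/r = 2 × (2.105 × 10^18) / (9.59385 × 10^10) = 4.38823 × 10^7 m²/s²
v_esc = √(2GM/r) = 6624.37 m/s ≈ 1.397 AU/year

Final answer: 1.397 AU/year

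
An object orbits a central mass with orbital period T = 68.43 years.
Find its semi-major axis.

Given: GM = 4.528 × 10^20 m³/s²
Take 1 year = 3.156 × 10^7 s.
T = 68.43 years = 2.15965 × 10^9 s
GM = 4.528 × 10^20 m³/s²
Kepler's third law: a³ = GM T² / (4π²)
T² = 4.66409 × 10^18 s²
a³ = (4.528 × 10^20) × (4.66409 × 10^18) / (4π²) = 5.34951 × 10^37 m³
a = (a³)^(1/3) = 3.76795 × 10^12 m ≈ 3.768 × 10^12 m

Final answer: 3.768 × 10^12 m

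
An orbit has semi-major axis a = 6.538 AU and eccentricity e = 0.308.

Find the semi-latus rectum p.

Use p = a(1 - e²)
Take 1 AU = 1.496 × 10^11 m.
a = 6.538 AU = 9.78085 × 10^11 m
e = 0.308,  e² = 0.094864,  1 − e² = 0.905136
p = a(1 − e²) = 9.78085 × 10^11 m × 0.905136 = 8.853 × 10^11 m ≈ 5.918 AU

Final answer: p = 5.918 AU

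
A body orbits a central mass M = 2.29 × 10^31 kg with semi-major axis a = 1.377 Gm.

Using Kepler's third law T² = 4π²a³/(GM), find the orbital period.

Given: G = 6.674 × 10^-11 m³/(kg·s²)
M = 2.29 × 10^31 kg
GM = G × M = 6.674 × 10^-11 × 2.29 × 10^31 = 1.52835 × 10^21 m³/s²
a = 1.377 Gm = 1.377 × 10^9 m
a³ = 2.61097 × 10^27 m³
T = 2π √(a³/GM) = 2π √((2.61097 × 10^27) / (1.52835 × 10^21)) = 2π × 1307.04 s
T = 8212.4 s ≈ 2.281 hours

Final answer: 2.281 hours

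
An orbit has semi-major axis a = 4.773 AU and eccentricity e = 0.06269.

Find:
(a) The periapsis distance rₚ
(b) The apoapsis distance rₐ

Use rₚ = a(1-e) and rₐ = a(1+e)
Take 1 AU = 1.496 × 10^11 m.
a = 4.773 AU = 7.14041 × 10^11 m
e = 0.06269:  1 − e = 0.93731,  1 + e = 1.06269
(a) rₚ = a(1 − e) = 7.14041 × 10^11 m × 0.93731 = 6.69278 × 10^11 m ≈ 4.474 AU
(b) rₐ = a(1 + e) = 7.14041 × 10^11 m × 1.06269 = 7.58804 × 10^11 m ≈ 5.072 AU

Final answer:
(a) rₚ = 4.474 AU
(b) rₐ = 5.072 AU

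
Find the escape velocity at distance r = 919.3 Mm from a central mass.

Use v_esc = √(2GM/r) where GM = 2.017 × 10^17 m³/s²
r = 919.3 Mm = 9.193 × 10^8 m
GM = 2.017 × 10^17 m³/s²
2GM/r = 2 × (2.017 × 10^17) / (9.193 × 10^8) = 4.38812 × 10^8 m²/s²
v_esc = √(2GM/r) = 20947.8 m/s ≈ 20.95 km/s

Final answer: 20.95 km/s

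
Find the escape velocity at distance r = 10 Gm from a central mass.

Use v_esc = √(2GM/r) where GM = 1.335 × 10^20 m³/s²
r = 10 Gm = 1 × 10^10 m
GM = 1.335 × 10^20 m³/s²
2GM/r = 2 × (1.335 × 10^20) / (1 × 10^10) = 2.67 × 10^10 m²/s²
v_esc = √(2GM/r) = 163401 m/s ≈ 163.4 km/s

Final answer: 163.4 km/s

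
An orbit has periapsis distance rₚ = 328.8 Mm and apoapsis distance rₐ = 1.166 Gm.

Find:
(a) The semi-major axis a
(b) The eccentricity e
rₚ = 328.8 Mm = 3.288 × 10^8 m
rₐ = 1.166 Gm = 1.166 × 10^9 m
(a) a = (rₚ + rₐ)/2 = 7.474 × 10^8 m ≈ 747.4 Mm
(b) e = (rₐ − rₚ)/(rₐ + rₚ) = (8.372 × 10^8) / (1.4948 × 10^9) = 0.560075

Final answer:
(a) a = 747.4 Mm
(b) e = 0.5601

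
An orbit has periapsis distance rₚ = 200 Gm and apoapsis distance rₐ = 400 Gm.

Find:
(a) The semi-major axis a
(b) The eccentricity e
rₚ = 200 Gm = 2 × 10^11 m
rₐ = 400 Gm = 4 × 10^11 m
(a) a = (rₚ + rₐ)/2 = 3 × 10^11 m ≈ 300 Gm
(b) e = (rₐ − rₚ)/(rₐ + rₚ) = (2 × 10^11) / (6 × 10^11) = 0.333333

Final answer:
(a) a = 300 Gm
(b) e = 0.3333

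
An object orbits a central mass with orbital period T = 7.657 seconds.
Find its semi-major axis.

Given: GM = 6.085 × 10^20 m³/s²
T = 7.657 seconds
GM = 6.085 × 10^20 m³/s²
Kepler's third law: a³ = GM T² / (4π²)
T² = 58.6296 s²
a³ = (6.085 × 10^20) × 58.6296 / (4π²) = 9.03687 × 10^20 m³
a = (a³)^(1/3) = 9.66806 × 10^6 m ≈ 9.668 Mm

Final answer: 9.668 Mm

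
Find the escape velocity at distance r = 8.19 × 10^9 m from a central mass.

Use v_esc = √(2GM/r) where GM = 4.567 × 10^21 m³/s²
r = 8.19 × 10^9 m
GM = 4.567 × 10^21 m³/s²
2GM/r = 2 × (4.567 × 10^21) / (8.19 × 10^9) = 1.11526 × 10^12 m²/s²
v_esc = √(2GM/r) = 1.05606 × 10^6 m/s ≈ 1056 km/s

Final answer: 1056 km/s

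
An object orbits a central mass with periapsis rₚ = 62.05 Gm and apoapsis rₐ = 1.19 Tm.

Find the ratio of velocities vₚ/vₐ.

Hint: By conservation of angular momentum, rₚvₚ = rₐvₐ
rₚ = 62.05 Gm = 6.205 × 10^10 m
rₐ = 1.19 Tm = 1.19 × 10^12 m
rₚvₚ = rₐvₐ  ⇒  vₚ/vₐ = rₐ/rₚ
vₚ/vₐ = (1.19 × 10^12) / (6.205 × 10^10) = 19.1781

Final answer: vₚ/vₐ = 19.18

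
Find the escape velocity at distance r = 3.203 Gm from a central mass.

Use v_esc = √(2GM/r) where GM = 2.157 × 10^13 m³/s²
r = 3.203 Gm = 3.203 × 10^9 m
GM = 2.157 × 10^13 m³/s²
2GM/r = 2 × (2.157 × 10^13) / (3.203 × 10^9) = 13468.6 m²/s²
v_esc = √(2GM/r) = 116.054 m/s ≈ 116.1 m/s

Final answer: 116.1 m/s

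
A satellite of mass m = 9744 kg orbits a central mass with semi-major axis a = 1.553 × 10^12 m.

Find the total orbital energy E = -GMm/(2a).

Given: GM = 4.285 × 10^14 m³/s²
a = 1.553 × 10^12 m
GM = 4.285 × 10^14 m³/s²
2a = 3.106 × 10^12 m
GMm = 4.285 × 10^14 × 9744 = 4.1753 × 10^18 m³·kg/s²
E = −GMm/(2a) = -1.34427 × 10^6 J ≈ -1.344 MJ

Final answer: -1.344 MJ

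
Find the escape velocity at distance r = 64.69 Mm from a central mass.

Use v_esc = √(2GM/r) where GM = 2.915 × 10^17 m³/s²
r = 64.69 Mm = 6.469 × 10^7 m
GM = 2.915 × 10^17 m³/s²
2GM/r = 2 × (2.915 × 10^17) / (6.469 × 10^7) = 9.01221 × 10^9 m²/s²
v_esc = √(2GM/r) = 94932.7 m/s ≈ 94.93 km/s

Final answer: 94.93 km/s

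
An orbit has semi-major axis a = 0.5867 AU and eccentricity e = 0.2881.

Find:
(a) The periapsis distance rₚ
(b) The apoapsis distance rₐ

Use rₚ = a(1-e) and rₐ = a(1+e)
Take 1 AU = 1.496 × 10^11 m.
a = 0.5867 AU = 8.77703 × 10^10 m
e = 0.2881:  1 − e = 0.7119,  1 + e = 1.2881
(a) rₚ = a(1 − e) = 8.77703 × 10^10 m × 0.7119 = 6.24837 × 10^10 m ≈ 0.4177 AU
(b) rₐ = a(1 + e) = 8.77703 × 10^10 m × 1.2881 = 1.13057 × 10^11 m ≈ 0.7557 AU

Final answer:
(a) rₚ = 0.4177 AU
(b) rₐ = 0.7557 AU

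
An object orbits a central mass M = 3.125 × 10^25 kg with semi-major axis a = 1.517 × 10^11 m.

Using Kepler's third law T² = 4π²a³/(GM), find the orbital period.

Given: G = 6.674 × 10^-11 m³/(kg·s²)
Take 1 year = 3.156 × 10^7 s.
M = 3.125 × 10^25 kg
GM = G × M = 6.674 × 10^-11 × 3.125 × 10^25 = 2.08562 × 10^15 m³/s²
a = 1.517 × 10^11 m
a³ = 3.49106 × 10^33 m³
T = 2π √(a³/GM) = 2π √((3.49106 × 10^33) / (2.08562 × 10^15)) = 2π × 1.29378 × 10^9 s
T = 8.12906 × 10^9 s ≈ 257.6 years

Final answer: 257.6 years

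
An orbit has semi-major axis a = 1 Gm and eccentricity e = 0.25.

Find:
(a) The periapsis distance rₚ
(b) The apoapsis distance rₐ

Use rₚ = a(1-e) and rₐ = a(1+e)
a = 1 Gm = 1 × 10^9 m
e = 0.25:  1 − e = 0.75,  1 + e = 1.25
(a) rₚ = a(1 − e) = 1 × 10^9 m × 0.75 = 7.5 × 10^8 m ≈ 750 Mm
(b) rₐ = a(1 + e) = 1 × 10^9 m × 1.25 = 1.25 × 10^9 m ≈ 1.25 Gm

Final answer:
(a) rₚ = 750 Mm
(b) rₐ = 1.25 Gm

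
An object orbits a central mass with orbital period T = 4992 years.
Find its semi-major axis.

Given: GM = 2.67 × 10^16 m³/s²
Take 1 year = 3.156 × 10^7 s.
T = 4992 years = 1.57548 × 10^11 s
GM = 2.67 × 10^16 m³/s²
Kepler's third law: a³ = GM T² / (4π²)
T² = 2.48212 × 10^22 s²
a³ = (2.67 × 10^16) × (2.48212 × 10^22) / (4π²) = 1.67871 × 10^37 m³
a = (a³)^(1/3) = 2.5605 × 10^12 m ≈ 2.561 Tm

Final answer: 2.561 Tm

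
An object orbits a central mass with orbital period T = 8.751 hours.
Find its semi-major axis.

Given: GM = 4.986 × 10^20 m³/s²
T = 8.751 hours = 31503.6 s
GM = 4.986 × 10^20 m³/s²
Kepler's third law: a³ = GM T² / (4π²)
T² = 9.92477 × 10^8 s²
a³ = (4.986 × 10^20) × (9.92477 × 10^8) / (4π²) = 1.25347 × 10^28 m³
a = (a³)^(1/3) = 2.32294 × 10^9 m ≈ 2.323 Gm

Final answer: 2.323 Gm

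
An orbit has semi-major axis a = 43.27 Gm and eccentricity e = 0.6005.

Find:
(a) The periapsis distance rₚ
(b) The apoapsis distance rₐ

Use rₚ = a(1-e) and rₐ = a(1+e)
a = 43.27 Gm = 4.327 × 10^10 m
e = 0.6005:  1 − e = 0.3995,  1 + e = 1.6005
(a) rₚ = a(1 − e) = 4.327 × 10^10 m × 0.3995 = 1.72864 × 10^10 m ≈ 17.29 Gm
(b) rₐ = a(1 + e) = 4.327 × 10^10 m × 1.6005 = 6.92536 × 10^10 m ≈ 69.25 Gm

Final answer:
(a) rₚ = 17.29 Gm
(b) rₐ = 69.25 Gm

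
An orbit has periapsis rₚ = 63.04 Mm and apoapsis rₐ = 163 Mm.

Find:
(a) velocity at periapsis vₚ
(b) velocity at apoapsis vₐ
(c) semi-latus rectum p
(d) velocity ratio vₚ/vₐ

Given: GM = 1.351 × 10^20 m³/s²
rₚ = 63.04 Mm = 6.304 × 10^7 m
rₐ = 163 Mm = 1.63 × 10^8 m
GM = 1.351 × 10^20 m³/s²
a = (rₚ + rₐ)/2 = 1.1302 × 10^8 m
e = (rₐ − rₚ)/(rₐ + rₚ) = (9.996 × 10^7) / (2.2604 × 10^8) = 0.442223
(a) vₚ² = GM (2/rₚ − 1/a) = 1.351 × 10^20 × (3.17259 × 10^-8 − 8.84799 × 10^-9) = 3.0908 × 10^12 m²/s²;  vₚ = 1.75807 × 10^6 m/s ≈ 1758 km/s
(b) vₐ² = GM (2/rₐ − 1/a) = 1.351 × 10^20 × (1.22699 × 10^-8 − 8.84799 × 10^-9) = 4.62305 × 10^11 m²/s²;  vₐ = 679930 m/s ≈ 679.9 km/s
(c) 1 − e² = 0.804439;  p = a(1 − e²) = 1.1302 × 10^8 × 0.804439 = 9.09177 × 10^7 m ≈ 90.92 Mm
(d) vₚ/vₐ = rₐ/rₚ (angular momentum) = (1.63 × 10^8) / (6.304 × 10^7) = 2.58566 ≈ 2.586

Final answer:
(a) velocity at periapsis vₚ = 1758 km/s
(b) velocity at apoapsis vₐ = 679.9 km/s
(c) semi-latus rectum p = 90.92 Mm
(d) velocity ratio vₚ/vₐ = 2.586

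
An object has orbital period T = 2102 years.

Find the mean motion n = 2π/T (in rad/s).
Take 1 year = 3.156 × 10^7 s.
T = 2102 years = 6.63391 × 10^10 s
n = 2π / (6.63391 × 10^10 s) = 9.47131 × 10^-11 rad/s ≈ 9.471 × 10^-11 rad/s

Final answer: n = 9.471 × 10^-11 rad/s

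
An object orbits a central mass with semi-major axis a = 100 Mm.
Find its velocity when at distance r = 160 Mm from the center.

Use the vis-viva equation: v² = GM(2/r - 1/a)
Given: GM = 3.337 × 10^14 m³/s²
a = 100 Mm = 1 × 10^8 m
r = 160 Mm = 1.6 × 10^8 m
GM = 3.337 × 10^14 m³/s²
2/r − 1/a = 1.25 × 10^-8 − 1 × 10^-8 = 2.5 × 10^-9 m⁻¹
v² = GM (2/r − 1/a) = 834250 m²/s²
v = 913.373 m/s ≈ 913.4 m/s

Final answer: 913.4 m/s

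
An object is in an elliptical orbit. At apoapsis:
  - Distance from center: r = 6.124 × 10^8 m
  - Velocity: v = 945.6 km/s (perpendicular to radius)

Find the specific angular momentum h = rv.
r = 6.124 × 10^8 m
v = 945.6 km/s = 945600 m/s
h = rv = 6.124 × 10^8 × 945600 = 5.79085 × 10^14 m²/s ≈ 5.791 × 10^14 m²/s

Final answer: h = 5.791 × 10^14 m²/s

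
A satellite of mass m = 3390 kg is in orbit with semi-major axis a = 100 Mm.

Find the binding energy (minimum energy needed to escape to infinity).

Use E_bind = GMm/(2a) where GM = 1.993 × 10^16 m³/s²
a = 100 Mm = 1 × 10^8 m
GM = 1.993 × 10^16 m³/s²
m = 3390 kg
GMm = 1.993 × 10^16 × 3390 = 6.75627 × 10^19 m³·kg/s²
2a = 2 × 10^8 m
E_bind = GMm/(2a) = 3.37814 × 10^11 J ≈ 337.8 GJ

Final answer: 337.8 GJ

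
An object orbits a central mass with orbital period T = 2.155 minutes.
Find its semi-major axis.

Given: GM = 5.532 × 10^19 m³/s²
T = 2.155 minutes = 129.3 s
GM = 5.532 × 10^19 m³/s²
Kepler's third law: a³ = GM T² / (4π²)
T² = 16718.5 s²
a³ = (5.532 × 10^19) × 16718.5 / (4π²) = 2.34272 × 10^22 m³
a = (a³)^(1/3) = 2.86136 × 10^7 m ≈ 2.861 × 10^7 m

Final answer: 2.861 × 10^7 m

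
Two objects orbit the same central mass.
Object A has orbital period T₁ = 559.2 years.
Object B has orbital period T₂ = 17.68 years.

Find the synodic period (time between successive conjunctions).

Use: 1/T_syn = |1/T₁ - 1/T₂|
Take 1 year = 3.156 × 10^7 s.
T₁ = 559.2 years = 1.76484 × 10^10 s
T₂ = 17.68 years = 5.57981 × 10^8 s
1/T₁ = 5.66625 × 10^-11 s⁻¹
1/T₂ = 1.79218 × 10^-9 s⁻¹
|1/T₁ − 1/T₂| = 1.73551 × 10^-9 s⁻¹
T_syn = 1 / |1/T₁ − 1/T₂| = 5.76198 × 10^8 s ≈ 18.26 years

Final answer: T_syn = 18.26 years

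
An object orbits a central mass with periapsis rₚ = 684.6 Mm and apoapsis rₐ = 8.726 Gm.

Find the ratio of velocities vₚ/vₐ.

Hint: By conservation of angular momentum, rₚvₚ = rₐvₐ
rₚ = 684.6 Mm = 6.846 × 10^8 m
rₐ = 8.726 Gm = 8.726 × 10^9 m
rₚvₚ = rₐvₐ  ⇒  vₚ/vₐ = rₐ/rₚ
vₚ/vₐ = (8.726 × 10^9) / (6.846 × 10^8) = 12.7461

Final answer: vₚ/vₐ = 12.75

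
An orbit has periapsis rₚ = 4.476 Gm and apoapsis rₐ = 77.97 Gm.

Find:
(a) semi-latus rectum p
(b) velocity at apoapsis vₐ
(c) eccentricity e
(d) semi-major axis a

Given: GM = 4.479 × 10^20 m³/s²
rₚ = 4.476 Gm = 4.476 × 10^9 m
rₐ = 77.97 Gm = 7.797 × 10^10 m
GM = 4.479 × 10^20 m³/s²
a = (rₚ + rₐ)/2 = 4.1223 × 10^10 m
e = (rₐ − rₚ)/(rₐ + rₚ) = (7.3494 × 10^10) / (8.2446 × 10^10) = 0.89142
(a) 1 − e² = 0.205371;  p = a(1 − e²) = 4.1223 × 10^10 × 0.205371 = 8.466 × 10^9 m ≈ 8.466 Gm
(b) vₐ² = GM (2/rₐ − 1/a) = 4.479 × 10^20 × (2.56509 × 10^-11 − 2.42583 × 10^-11) = 6.23741 × 10^8 m²/s²;  vₐ = 24974.8 m/s ≈ 24.97 km/s
(c) e = 0.89142 ≈ 0.8914
(d) a = 4.1223 × 10^10 m ≈ 41.22 Gm

Final answer:
(a) semi-latus rectum p = 8.466 Gm
(b) velocity at apoapsis vₐ = 24.97 km/s
(c) eccentricity e = 0.8914
(d) semi-major axis a = 41.22 Gm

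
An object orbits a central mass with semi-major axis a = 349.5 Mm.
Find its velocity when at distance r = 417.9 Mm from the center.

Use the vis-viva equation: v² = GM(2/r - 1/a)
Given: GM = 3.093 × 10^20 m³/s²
a = 349.5 Mm = 3.495 × 10^8 m
r = 417.9 Mm = 4.179 × 10^8 m
GM = 3.093 × 10^20 m³/s²
2/r − 1/a = 4.78583 × 10^-9 − 2.86123 × 10^-9 = 1.9246 × 10^-9 m⁻¹
v² = GM (2/r − 1/a) = 5.9528 × 10^11 m²/s²
v = 771544 m/s ≈ 771.5 km/s

Final answer: 771.5 km/s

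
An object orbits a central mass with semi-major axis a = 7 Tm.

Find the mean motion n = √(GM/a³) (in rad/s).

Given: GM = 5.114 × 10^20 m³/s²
a = 7 Tm = 7 × 10^12 m
GM = 5.114 × 10^20 m³/s²
a³ = 3.43 × 10^38 m³
GM/a³ = (5.114 × 10^20) / (3.43 × 10^38) = 1.49096 × 10^-18 s⁻²
n = √(GM/a³) = 1.22105 × 10^-9 rad/s ≈ 1.221 × 10^-9 rad/s

Final answer: n = 1.221 × 10^-9 rad/s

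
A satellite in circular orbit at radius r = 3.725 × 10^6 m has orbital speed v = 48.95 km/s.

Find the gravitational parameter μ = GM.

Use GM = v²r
r = 3.725 × 10^6 m
v = 48.95 km/s = 48950 m/s
v² = 2.3961 × 10^9 m²/s²
GM = v²r = 2.3961 × 10^9 × 3.725 × 10^6 = 8.92548 × 10^15 m³/s²
GM ≈ 8.925 × 10^15 m³/s²

Final answer: GM = 8.925 × 10^15 m³/s²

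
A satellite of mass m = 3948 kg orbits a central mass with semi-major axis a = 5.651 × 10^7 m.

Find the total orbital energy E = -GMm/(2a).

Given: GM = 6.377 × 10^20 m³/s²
a = 5.651 × 10^7 m
GM = 6.377 × 10^20 m³/s²
2a = 1.1302 × 10^8 m
GMm = 6.377 × 10^20 × 3948 = 2.51764 × 10^24 m³·kg/s²
E = −GMm/(2a) = -2.22761 × 10^16 J ≈ -22.28 PJ

Final answer: -22.28 PJ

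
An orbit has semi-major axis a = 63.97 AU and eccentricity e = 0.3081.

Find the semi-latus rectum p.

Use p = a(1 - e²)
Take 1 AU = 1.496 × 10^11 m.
a = 63.97 AU = 9.56991 × 10^12 m
e = 0.3081,  e² = 0.0949256,  1 − e² = 0.905074
p = a(1 − e²) = 9.56991 × 10^12 m × 0.905074 = 8.66148 × 10^12 m ≈ 57.9 AU

Final answer: p = 57.9 AU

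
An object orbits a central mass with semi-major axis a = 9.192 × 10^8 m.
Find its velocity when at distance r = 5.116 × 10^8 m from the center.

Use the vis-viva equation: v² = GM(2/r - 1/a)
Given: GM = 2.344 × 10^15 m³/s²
a = 9.192 × 10^8 m
r = 5.116 × 10^8 m
GM = 2.344 × 10^15 m³/s²
2/r − 1/a = 3.9093 × 10^-9 − 1.0879 × 10^-9 = 2.8214 × 10^-9 m⁻¹
v² = GM (2/r − 1/a) = 6.61337 × 10^6 m²/s²
v = 2571.65 m/s ≈ 2.572 km/s

Final answer: 2.572 km/s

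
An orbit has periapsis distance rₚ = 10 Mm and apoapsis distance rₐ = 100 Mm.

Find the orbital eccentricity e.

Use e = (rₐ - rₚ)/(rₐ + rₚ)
rₚ = 10 Mm = 1 × 10^7 m
rₐ = 100 Mm = 1 × 10^8 m
rₐ − rₚ = 9 × 10^7 m
rₐ + rₚ = 1.1 × 10^8 m
e = (rₐ − rₚ)/(rₐ + rₚ) = 0.818182

Final answer: e = 0.8182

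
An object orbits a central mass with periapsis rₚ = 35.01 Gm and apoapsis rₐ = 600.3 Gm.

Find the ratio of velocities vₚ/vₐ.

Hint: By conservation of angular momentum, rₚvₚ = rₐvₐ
rₚ = 35.01 Gm = 3.501 × 10^10 m
rₐ = 600.3 Gm = 6.003 × 10^11 m
rₚvₚ = rₐvₐ  ⇒  vₚ/vₐ = rₐ/rₚ
vₚ/vₐ = (6.003 × 10^11) / (3.501 × 10^10) = 17.1465

Final answer: vₚ/vₐ = 17.15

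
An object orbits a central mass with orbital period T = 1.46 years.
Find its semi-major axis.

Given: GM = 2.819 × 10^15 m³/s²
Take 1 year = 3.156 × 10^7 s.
T = 1.46 years = 4.60776 × 10^7 s
GM = 2.819 × 10^15 m³/s²
Kepler's third law: a³ = GM T² / (4π²)
T² = 2.12315 × 10^15 s²
a³ = (2.819 × 10^15) × (2.12315 × 10^15) / (4π²) = 1.51606 × 10^29 m³
a = (a³)^(1/3) = 5.33218 × 10^9 m ≈ 5.332 Gm

Final answer: 5.332 Gm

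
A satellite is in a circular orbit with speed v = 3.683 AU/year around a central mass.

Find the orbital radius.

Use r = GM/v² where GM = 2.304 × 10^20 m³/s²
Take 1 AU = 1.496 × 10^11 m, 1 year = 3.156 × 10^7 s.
v = 3.683 AU/year = 17458.1 m/s
GM = 2.304 × 10^20 m³/s²
v² = 3.04784 × 10^8 m²/s²
r = GM/v² = (2.304 × 10^20) / (3.04784 × 10^8) = 7.55944 × 10^11 m ≈ 5.053 AU

Final answer: 5.053 AU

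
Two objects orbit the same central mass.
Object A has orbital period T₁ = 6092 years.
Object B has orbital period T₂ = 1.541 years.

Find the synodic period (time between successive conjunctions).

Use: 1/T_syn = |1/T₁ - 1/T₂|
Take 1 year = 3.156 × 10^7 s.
T₁ = 6092 years = 1.92264 × 10^11 s
T₂ = 1.541 years = 4.8634 × 10^7 s
1/T₁ = 5.20119 × 10^-12 s⁻¹
1/T₂ = 2.05618 × 10^-8 s⁻¹
|1/T₁ − 1/T₂| = 2.05566 × 10^-8 s⁻¹
T_syn = 1 / |1/T₁ − 1/T₂| = 4.86463 × 10^7 s ≈ 1.541 years

Final answer: T_syn = 1.541 years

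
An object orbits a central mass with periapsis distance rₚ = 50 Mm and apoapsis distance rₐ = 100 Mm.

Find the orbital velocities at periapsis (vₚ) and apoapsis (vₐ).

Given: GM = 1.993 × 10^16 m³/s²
rₚ = 50 Mm = 5 × 10^7 m
rₐ = 100 Mm = 1 × 10^8 m
GM = 1.993 × 10^16 m³/s²
a = (rₚ + rₐ)/2 = 7.5 × 10^7 m
Vis-viva: v² = GM (2/r − 1/a)
vₚ² = 1.993 × 10^16 × (4 × 10^-8 − 1.33333 × 10^-8) = 5.31467 × 10^8 m²/s²
vₚ = 23053.6 m/s ≈ 23.05 km/s
vₐ² = 1.993 × 10^16 × (2 × 10^-8 − 1.33333 × 10^-8) = 1.32867 × 10^8 m²/s²
vₐ = 11526.8 m/s ≈ 11.53 km/s

Final answer: vₚ = 23.05 km/s, vₐ = 11.53 km/s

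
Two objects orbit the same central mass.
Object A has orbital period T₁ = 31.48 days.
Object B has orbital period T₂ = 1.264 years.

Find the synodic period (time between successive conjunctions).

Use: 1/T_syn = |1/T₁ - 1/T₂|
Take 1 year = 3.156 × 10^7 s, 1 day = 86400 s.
T₁ = 31.48 days = 2.71987 × 10^6 s
T₂ = 1.264 years = 3.98918 × 10^7 s
1/T₁ = 3.67664 × 10^-7 s⁻¹
1/T₂ = 2.50678 × 10^-8 s⁻¹
|1/T₁ − 1/T₂| = 3.42597 × 10^-7 s⁻¹
T_syn = 1 / |1/T₁ − 1/T₂| = 2.91888 × 10^6 s ≈ 33.78 days

Final answer: T_syn = 33.78 days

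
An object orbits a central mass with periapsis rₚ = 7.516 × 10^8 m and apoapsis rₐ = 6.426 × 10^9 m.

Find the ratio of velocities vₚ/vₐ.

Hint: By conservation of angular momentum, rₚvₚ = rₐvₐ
rₚ = 7.516 × 10^8 m
rₐ = 6.426 × 10^9 m
rₚvₚ = rₐvₐ  ⇒  vₚ/vₐ = rₐ/rₚ
vₚ/vₐ = (6.426 × 10^9) / (7.516 × 10^8) = 8.54976

Final answer: vₚ/vₐ = 8.55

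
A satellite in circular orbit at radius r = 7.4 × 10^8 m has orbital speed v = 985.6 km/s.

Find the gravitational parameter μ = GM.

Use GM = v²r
r = 7.4 × 10^8 m
v = 985.6 km/s = 985600 m/s
v² = 9.71407 × 10^11 m²/s²
GM = v²r = 9.71407 × 10^11 × 7.4 × 10^8 = 7.18841 × 10^20 m³/s²
GM ≈ 7.188 × 10^20 m³/s²

Final answer: GM = 7.188 × 10^20 m³/s²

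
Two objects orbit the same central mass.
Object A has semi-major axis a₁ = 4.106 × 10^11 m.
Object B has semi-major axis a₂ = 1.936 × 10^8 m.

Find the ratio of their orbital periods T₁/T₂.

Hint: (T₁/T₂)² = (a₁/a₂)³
a₁ = 4.106 × 10^11 m
a₂ = 1.936 × 10^8 m
a₁/a₂ = 2120.87
T₁/T₂ = (a₁/a₂)^(3/2) = (2120.87)^1.5 = 97672.1

Final answer: T₁/T₂ = 9.767 × 10^4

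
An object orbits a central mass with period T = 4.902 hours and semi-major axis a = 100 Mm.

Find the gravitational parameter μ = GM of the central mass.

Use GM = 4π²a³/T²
T = 4.902 hours = 17647.2 s
a = 100 Mm = 1 × 10^8 m
a³ = 1 × 10^24 m³
T² = 3.11424 × 10^8 s²
GM = 4π² × (1 × 10^24) / (3.11424 × 10^8) = 1.26768 × 10^17 m³/s²
GM ≈ 1.268 × 10^17 m³/s²

Final answer: GM = 1.268 × 10^17 m³/s²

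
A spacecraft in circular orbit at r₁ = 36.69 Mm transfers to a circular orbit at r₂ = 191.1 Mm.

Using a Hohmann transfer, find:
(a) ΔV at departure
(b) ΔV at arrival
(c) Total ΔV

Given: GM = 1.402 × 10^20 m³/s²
r₁ = 36.69 Mm = 3.669 × 10^7 m
r₂ = 191.1 Mm = 1.911 × 10^8 m
GM = 1.402 × 10^20 m³/s²
Transfer ellipse: a_t = (r₁ + r₂)/2 = 1.13895 × 10^8 m
Circular speed at r₁: v₁ = √(GM/r₁) = 1.95479 × 10^6 m/s
Transfer speed at r₁ (periapsis): v₁ₜ = √(GM(2/r₁ − 1/a_t)) = 2.53208 × 10^6 m/s
(a) ΔV₁ = v₁ₜ − v₁ = 577294 m/s ≈ 577.3 km/s
Circular speed at r₂: v₂ = √(GM/r₂) = 856532 m/s
Transfer speed at r₂ (apoapsis): v₂ₜ = √(GM(2/r₂ − 1/a_t)) = 486144 m/s
(b) ΔV₂ = v₂ − v₂ₜ = 370388 m/s ≈ 370.4 km/s
(c) ΔV_total = ΔV₁ + ΔV₂ = 947682 m/s ≈ 947.7 km/s

Final answer:
(a) ΔV₁ = 577.3 km/s
(b) ΔV₂ = 370.4 km/s
(c) ΔV_total = 947.7 km/s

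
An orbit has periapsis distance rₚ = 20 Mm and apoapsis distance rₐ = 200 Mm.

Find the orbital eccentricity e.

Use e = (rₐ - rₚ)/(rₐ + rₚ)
rₚ = 20 Mm = 2 × 10^7 m
rₐ = 200 Mm = 2 × 10^8 m
rₐ − rₚ = 1.8 × 10^8 m
rₐ + rₚ = 2.2 × 10^8 m
e = (rₐ − rₚ)/(rₐ + rₚ) = 0.818182

Final answer: e = 0.8182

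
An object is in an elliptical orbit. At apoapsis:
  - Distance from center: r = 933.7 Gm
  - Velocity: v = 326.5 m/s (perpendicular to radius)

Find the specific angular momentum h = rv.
r = 933.7 Gm = 9.337 × 10^11 m
v = 326.5 m/s
h = rv = 9.337 × 10^11 × 326.5 = 3.04853 × 10^14 m²/s ≈ 3.049 × 10^14 m²/s

Final answer: h = 3.049 × 10^14 m²/s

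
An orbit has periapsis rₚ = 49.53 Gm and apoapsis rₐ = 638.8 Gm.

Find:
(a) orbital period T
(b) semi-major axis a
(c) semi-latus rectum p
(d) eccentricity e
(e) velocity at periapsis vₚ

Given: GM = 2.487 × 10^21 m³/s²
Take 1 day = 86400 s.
rₚ = 49.53 Gm = 4.953 × 10^10 m
rₐ = 638.8 Gm = 6.388 × 10^11 m
GM = 2.487 × 10^21 m³/s²
a = (rₚ + rₐ)/2 = 3.44165 × 10^11 m
e = (rₐ − rₚ)/(rₐ + rₚ) = (5.8927 × 10^11) / (6.8833 × 10^11) = 0.856086
(a) a³ = 4.07662 × 10^34 m³;  T = 2π √(a³/GM) = 2π × 4.04867 × 10^6 s = 2.54385 × 10^7 s ≈ 294.4 days
(b) a = 3.44165 × 10^11 m ≈ 344.2 Gm
(c) 1 − e² = 0.267116;  p = a(1 − e²) = 3.44165 × 10^11 × 0.267116 = 9.1932 × 10^10 m ≈ 91.93 Gm
(d) e = 0.856086 ≈ 0.8561
(e) vₚ² = GM (2/rₚ − 1/a) = 2.487 × 10^21 × (4.03796 × 10^-11 − 2.90558 × 10^-12) = 9.31978 × 10^10 m²/s²;  vₚ = 305283 m/s ≈ 305.3 km/s

Final answer:
(a) orbital period T = 294.4 days
(b) semi-major axis a = 344.2 Gm
(c) semi-latus rectum p = 91.93 Gm
(d) eccentricity e = 0.8561
(e) velocity at periapsis vₚ = 305.3 km/s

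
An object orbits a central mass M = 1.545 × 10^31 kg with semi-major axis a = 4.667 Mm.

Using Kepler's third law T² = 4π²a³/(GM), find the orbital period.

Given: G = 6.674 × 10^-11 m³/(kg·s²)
M = 1.545 × 10^31 kg
GM = G × M = 6.674 × 10^-11 × 1.545 × 10^31 = 1.03113 × 10^21 m³/s²
a = 4.667 Mm = 4.667 × 10^6 m
a³ = 1.01651 × 10^20 m³
T = 2π √(a³/GM) = 2π √((1.01651 × 10^20) / (1.03113 × 10^21)) = 2π × 0.313978 s
T = 1.97278 s ≈ 1.973 seconds

Final answer: 1.973 seconds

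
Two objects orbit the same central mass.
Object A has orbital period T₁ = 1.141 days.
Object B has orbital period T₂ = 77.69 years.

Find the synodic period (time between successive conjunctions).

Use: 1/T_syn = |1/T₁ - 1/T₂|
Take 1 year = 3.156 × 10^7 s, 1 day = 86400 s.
T₁ = 1.141 days = 98582.4 s
T₂ = 77.69 years = 2.4519 × 10^9 s
1/T₁ = 1.01438 × 10^-5 s⁻¹
1/T₂ = 4.07848 × 10^-10 s⁻¹
|1/T₁ − 1/T₂| = 1.01434 × 10^-5 s⁻¹
T_syn = 1 / |1/T₁ − 1/T₂| = 98586.4 s ≈ 1.141 days

Final answer: T_syn = 1.141 days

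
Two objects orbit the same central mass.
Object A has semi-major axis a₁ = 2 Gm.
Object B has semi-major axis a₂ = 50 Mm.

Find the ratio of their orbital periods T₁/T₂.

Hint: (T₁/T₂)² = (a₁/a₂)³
a₁ = 2 Gm = 2 × 10^9 m
a₂ = 50 Mm = 5 × 10^7 m
a₁/a₂ = 40
T₁/T₂ = (a₁/a₂)^(3/2) = (40)^1.5 = 252.982

Final answer: T₁/T₂ = 253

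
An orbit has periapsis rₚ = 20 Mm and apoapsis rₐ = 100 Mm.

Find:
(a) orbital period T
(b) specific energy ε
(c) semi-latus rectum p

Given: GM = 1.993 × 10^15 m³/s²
rₚ = 20 Mm = 2 × 10^7 m
rₐ = 100 Mm = 1 × 10^8 m
GM = 1.993 × 10^15 m³/s²
a = (rₚ + rₐ)/2 = 6 × 10^7 m
e = (rₐ − rₚ)/(rₐ + rₚ) = (8 × 10^7) / (1.2 × 10^8) = 0.666667
(a) a³ = 2.16 × 10^23 m³;  T = 2π √(a³/GM) = 2π × 10410.5 s = 65411.3 s ≈ 18.17 hours
(b) 2a = 1.2 × 10^8 m;  ε = −GM/(2a) = -1.66083 × 10^7 J/kg ≈ -16.61 MJ/kg
(c) 1 − e² = 0.555556;  p = a(1 − e²) = 6 × 10^7 × 0.555556 = 3.33333 × 10^7 m ≈ 33.33 Mm

Final answer:
(a) orbital period T = 18.17 hours
(b) specific energy ε = -16.61 MJ/kg
(c) semi-latus rectum p = 33.33 Mm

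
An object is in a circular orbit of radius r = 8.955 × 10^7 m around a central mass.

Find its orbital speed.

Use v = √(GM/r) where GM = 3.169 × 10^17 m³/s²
r = 8.955 × 10^7 m
GM = 3.169 × 10^17 m³/s²
GM/r = (3.169 × 10^17) / (8.955 × 10^7) = 3.53881 × 10^9 m²/s²
v = √(GM/r) = 59487.9 m/s ≈ 59.49 km/s

Final answer: 59.49 km/s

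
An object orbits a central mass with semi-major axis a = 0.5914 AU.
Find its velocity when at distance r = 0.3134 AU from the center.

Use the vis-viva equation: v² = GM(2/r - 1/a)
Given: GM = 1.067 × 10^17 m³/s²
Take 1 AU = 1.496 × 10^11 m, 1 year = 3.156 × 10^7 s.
a = 0.5914 AU = 8.84734 × 10^10 m
r = 0.3134 AU = 4.68846 × 10^10 m
GM = 1.067 × 10^17 m³/s²
2/r − 1/a = 4.26579 × 10^-11 − 1.13028 × 10^-11 = 3.13551 × 10^-11 m⁻¹
v² = GM (2/r − 1/a) = 3.34559 × 10^6 m²/s²
v = 1829.09 m/s ≈ 0.3859 AU/year

Final answer: 0.3859 AU/year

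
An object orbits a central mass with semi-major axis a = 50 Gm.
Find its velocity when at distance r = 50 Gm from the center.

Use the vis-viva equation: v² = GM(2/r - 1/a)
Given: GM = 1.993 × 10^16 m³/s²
a = 50 Gm = 5 × 10^10 m
r = 50 Gm = 5 × 10^10 m
GM = 1.993 × 10^16 m³/s²
2/r − 1/a = 4 × 10^-11 − 2 × 10^-11 = 2 × 10^-11 m⁻¹
v² = GM (2/r − 1/a) = 398600 m²/s²
v = 631.348 m/s ≈ 631.3 m/s

Final answer: 631.3 m/s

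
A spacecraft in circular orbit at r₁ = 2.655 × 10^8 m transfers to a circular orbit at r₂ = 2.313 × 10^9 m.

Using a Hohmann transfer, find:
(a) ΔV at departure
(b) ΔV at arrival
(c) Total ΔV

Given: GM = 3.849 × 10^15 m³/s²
r₁ = 2.655 × 10^8 m
r₂ = 2.313 × 10^9 m
GM = 3.849 × 10^15 m³/s²
Transfer ellipse: a_t = (r₁ + r₂)/2 = 1.28925 × 10^9 m
Circular speed at r₁: v₁ = √(GM/r₁) = 3807.52 m/s
Transfer speed at r₁ (periapsis): v₁ₜ = √(GM(2/r₁ − 1/a_t)) = 5099.89 m/s
(a) ΔV₁ = v₁ₜ − v₁ = 1292.38 m/s ≈ 1.292 km/s
Circular speed at r₂: v₂ = √(GM/r₂) = 1289.99 m/s
Transfer speed at r₂ (apoapsis): v₂ₜ = √(GM(2/r₂ − 1/a_t)) = 585.396 m/s
(b) ΔV₂ = v₂ − v₂ₜ = 704.593 m/s ≈ 704.6 m/s
(c) ΔV_total = ΔV₁ + ΔV₂ = 1996.97 m/s ≈ 1.997 km/s

Final answer:
(a) ΔV₁ = 1.292 km/s
(b) ΔV₂ = 704.6 m/s
(c) ΔV_total = 1.997 km/s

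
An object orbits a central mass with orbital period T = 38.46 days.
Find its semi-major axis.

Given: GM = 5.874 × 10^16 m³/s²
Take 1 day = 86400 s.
T = 38.46 days = 3.32294 × 10^6 s
GM = 5.874 × 10^16 m³/s²
Kepler's third law: a³ = GM T² / (4π²)
T² = 1.1042 × 10^13 s²
a³ = (5.874 × 10^16) × (1.1042 × 10^13) / (4π²) = 1.64293 × 10^28 m³
a = (a³)^(1/3) = 2.54218 × 10^9 m ≈ 2.542 Gm

Final answer: 2.542 Gm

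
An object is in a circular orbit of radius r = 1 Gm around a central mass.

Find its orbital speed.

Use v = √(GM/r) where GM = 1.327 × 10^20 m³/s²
r = 1 Gm = 1 × 10^9 m
GM = 1.327 × 10^20 m³/s²
GM/r = (1.327 × 10^20) / (1 × 10^9) = 1.327 × 10^11 m²/s²
v = √(GM/r) = 364280 m/s ≈ 364.3 km/s

Final answer: 364.3 km/s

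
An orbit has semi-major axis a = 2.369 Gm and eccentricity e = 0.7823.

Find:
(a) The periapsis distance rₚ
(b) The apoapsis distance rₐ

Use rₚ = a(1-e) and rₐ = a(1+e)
a = 2.369 Gm = 2.369 × 10^9 m
e = 0.7823:  1 − e = 0.2177,  1 + e = 1.7823
(a) rₚ = a(1 − e) = 2.369 × 10^9 m × 0.2177 = 5.15731 × 10^8 m ≈ 515.7 Mm
(b) rₐ = a(1 + e) = 2.369 × 10^9 m × 1.7823 = 4.22227 × 10^9 m ≈ 4.222 Gm

Final answer:
(a) rₚ = 515.7 Mm
(b) rₐ = 4.222 Gm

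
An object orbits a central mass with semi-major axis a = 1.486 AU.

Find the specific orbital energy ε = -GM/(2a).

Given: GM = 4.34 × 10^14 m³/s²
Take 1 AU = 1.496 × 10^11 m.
a = 1.486 AU = 2.22306 × 10^11 m
GM = 4.34 × 10^14 m³/s²
2a = 4.44611 × 10^11 m
ε = −GM/(2a) = -976.134 J/kg ≈ -976.1 J/kg

Final answer: -976.1 J/kg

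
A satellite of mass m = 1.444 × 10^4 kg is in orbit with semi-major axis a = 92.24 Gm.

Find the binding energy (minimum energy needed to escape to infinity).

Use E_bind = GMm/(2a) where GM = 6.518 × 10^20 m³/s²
a = 92.24 Gm = 9.224 × 10^10 m
GM = 6.518 × 10^20 m³/s²
m = 1.444 × 10^4 kg
GMm = 6.518 × 10^20 × 14440 = 9.41199 × 10^24 m³·kg/s²
2a = 1.8448 × 10^11 m
E_bind = GMm/(2a) = 5.1019 × 10^13 J ≈ 51.02 TJ

Final answer: 51.02 TJ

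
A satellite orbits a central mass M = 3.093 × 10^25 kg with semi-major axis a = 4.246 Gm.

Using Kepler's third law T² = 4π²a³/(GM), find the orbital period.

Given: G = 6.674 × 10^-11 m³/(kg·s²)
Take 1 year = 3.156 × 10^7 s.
M = 3.093 × 10^25 kg
GM = G × M = 6.674 × 10^-11 × 3.093 × 10^25 = 2.06427 × 10^15 m³/s²
a = 4.246 Gm = 4.246 × 10^9 m
a³ = 7.65491 × 10^28 m³
T = 2π √(a³/GM) = 2π √((7.65491 × 10^28) / (2.06427 × 10^15)) = 2π × 6.08957 × 10^6 s
T = 3.82619 × 10^7 s ≈ 1.212 years

Final answer: 1.212 years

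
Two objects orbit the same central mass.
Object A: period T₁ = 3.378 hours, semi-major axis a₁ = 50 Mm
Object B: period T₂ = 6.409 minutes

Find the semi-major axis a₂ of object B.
T₁ = 3.378 hours = 12160.8 s
T₂ = 6.409 minutes = 384.54 s
a₁ = 50 Mm = 5 × 10^7 m
Kepler's third law: (T₂/T₁)² = (a₂/a₁)³  ⇒  a₂ = a₁ (T₂/T₁)^(2/3)
T₂/T₁ = 0.0316213
(T₂/T₁)^(2/3) = 0.0999968
a₂ = 5 × 10^7 m × 0.0999968 = 4.99984 × 10^6 m ≈ 5 Mm

Final answer: a₂ = 5 Mm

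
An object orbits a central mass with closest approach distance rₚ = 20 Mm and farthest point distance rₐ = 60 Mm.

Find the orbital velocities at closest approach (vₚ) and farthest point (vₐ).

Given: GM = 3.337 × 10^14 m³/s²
rₚ = 20 Mm = 2 × 10^7 m
rₐ = 60 Mm = 6 × 10^7 m
GM = 3.337 × 10^14 m³/s²
a = (rₚ + rₐ)/2 = 4 × 10^7 m
Vis-viva: v² = GM (2/r − 1/a)
vₚ² = 3.337 × 10^14 × (1 × 10^-7 − 2.5 × 10^-8) = 2.50275 × 10^7 m²/s²
vₚ = 5002.75 m/s ≈ 5.003 km/s
vₐ² = 3.337 × 10^14 × (3.33333 × 10^-8 − 2.5 × 10^-8) = 2.78083 × 10^6 m²/s²
vₐ = 1667.58 m/s ≈ 1.668 km/s

Final answer: vₚ = 5.003 km/s, vₐ = 1.668 km/s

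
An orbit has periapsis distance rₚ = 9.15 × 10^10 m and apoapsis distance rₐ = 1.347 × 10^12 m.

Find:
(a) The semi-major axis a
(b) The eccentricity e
rₚ = 9.15 × 10^10 m
rₐ = 1.347 × 10^12 m
(a) a = (rₚ + rₐ)/2 = 7.1925 × 10^11 m ≈ 7.192 × 10^11 m
(b) e = (rₐ − rₚ)/(rₐ + rₚ) = (1.2555 × 10^12) / (1.4385 × 10^12) = 0.872784

Final answer:
(a) a = 7.192 × 10^11 m
(b) e = 0.8728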